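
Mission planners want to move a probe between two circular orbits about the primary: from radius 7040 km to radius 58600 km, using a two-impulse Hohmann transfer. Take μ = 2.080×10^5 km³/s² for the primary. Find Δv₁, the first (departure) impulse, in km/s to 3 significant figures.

Δv₁ = 1.83 km/s

Transfer-ellipse semi-major axis a_t = (r₁ + r₂)/2 = (7040 + 58600)/2 = 32820 km.
Circular speed at r = 7040 km: v_c = √(μ/r) = 5.43557 km/s.
Vis-viva on the transfer ellipse at r = 7040 km gives v_t = √[μ(2/r − 1/a_t)] = 7.26315 km/s.
Δv₁ = |v_t − v_c| = |7.26315 − 5.43557| = 1.828 km/s.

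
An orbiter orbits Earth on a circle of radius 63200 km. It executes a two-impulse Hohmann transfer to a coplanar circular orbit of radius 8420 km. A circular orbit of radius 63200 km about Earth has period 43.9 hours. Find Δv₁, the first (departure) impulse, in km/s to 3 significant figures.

Δv₁ = 1.29 km/s

From Kepler's third law T² = 4π²r³/μ at r = 63200 km, T = 43.9 hours = 43.9 × 3600 s = 1.5804×10^5 s: μ = 4π²r³/T² = 3.99004×10^5 km³/s².
Semi-major axis of the transfer orbit: a_t = (63200 + 8420)/2 = 35810 km.
Circular speed at r = 63200 km: v_c = √(μ/r) = 2.5126 km/s.
Transfer-orbit speed at the same r (vis-viva, a = a_t): v_t = √[μ(2/r − 1/a_t)] = 1.2184 km/s.
Δv₁ = |v_t − v_c| = |1.2184 − 2.5126| = 1.294 km/s.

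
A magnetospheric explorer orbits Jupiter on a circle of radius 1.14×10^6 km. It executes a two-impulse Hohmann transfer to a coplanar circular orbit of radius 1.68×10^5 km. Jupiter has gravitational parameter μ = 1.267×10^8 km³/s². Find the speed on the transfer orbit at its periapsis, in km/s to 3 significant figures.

v = 36.3 km/s

Semi-major axis of the transfer orbit: a_t = (1.140×10^6 + 1.680×10^5)/2 = 6.540×10^5 km.
At periapsis, r = 1.680×10^5 km.
From the vis-viva equation, v = √[μ(2/r − 1/a_t)] = 36.26 km/s.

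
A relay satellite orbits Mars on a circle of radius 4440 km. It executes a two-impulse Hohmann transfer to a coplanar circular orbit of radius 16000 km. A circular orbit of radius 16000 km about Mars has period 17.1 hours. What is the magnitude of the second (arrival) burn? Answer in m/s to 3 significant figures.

From Kepler's third law T² = 4π²r³/μ at r = 16000 km, T = 17.1 hours = 17.1 × 3600 s = 61560 s: μ = 4π²r³/T² = 42670.0 km³/s².
The Hohmann ellipse has a_t = (r₁ + r₂)/2 = 10220 km.
On the circular orbit at r = 16000 km, v_c = √(μ/r) = 1.6331 km/s.
Transfer-orbit speed at the same r (vis-viva, a = a_t): v_t = √[μ(2/r − 1/a_t)] = 1.0764 km/s.
Δv₂ = |v_t − v_c| = |1.0764 − 1.6331| = 0.5567 km/s.

Δv₂ = 557 m/s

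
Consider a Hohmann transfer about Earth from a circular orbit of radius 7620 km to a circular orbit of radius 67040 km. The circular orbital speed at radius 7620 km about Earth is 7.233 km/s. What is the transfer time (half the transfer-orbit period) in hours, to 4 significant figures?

t = 9.969 hours

From the circular-orbit relation v² = μ/r at r = 7620 km: μ = v²r = (7.233)² × 7620 = 3.98650×10^5 km³/s².
Transfer-ellipse semi-major axis a_t = (r₁ + r₂)/2 = (7620 + 67040)/2 = 37330 km.
By Kepler's third law the transfer-orbit period is T = 2π√(a_t³/μ), so t = T/2 = 35890 s.
Converting: 35890 s ÷ 3600 s/hour = 9.969 hours.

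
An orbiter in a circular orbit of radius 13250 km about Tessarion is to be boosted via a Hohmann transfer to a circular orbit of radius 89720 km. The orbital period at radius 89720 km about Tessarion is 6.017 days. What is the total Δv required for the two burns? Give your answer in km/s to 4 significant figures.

From Kepler's third law T² = 4π²r³/μ at r = 89720 km, T = 6.017 days = 6.017 × 86400 s = 5.198688×10^5 s: μ = 4π²r³/T² = 1.05497×10^5 km³/s².
Transfer-ellipse semi-major axis a_t = (r₁ + r₂)/2 = (13250 + 89720)/2 = 51485 km.
Circular speed at r₁: v₁ = √(μ/r₁) = √(1.05497×10^5/13250) = 2.821708 km/s.
Transfer-orbit speed at r₁ (vis-viva equation): v_p = √[μ(2/r₁ − 1/a_t)] = 3.724915 km/s.
First burn Δv₁ = |v_p − v₁| = 0.90321 km/s.
Circular speed at r₂: v₂ = √(μ/r₂) = 1.08436 km/s.
Transfer-orbit speed at r₂: v_a = √[μ(2/r₂ − 1/a_t)] = 0.550102 km/s.
Second burn Δv₂ = |v₂ − v_a| = 0.53426 km/s.
Δv = Δv₁ + Δv₂ = 0.90321 + 0.53426 = 1.437 km/s.

Δv = 1.437 km/s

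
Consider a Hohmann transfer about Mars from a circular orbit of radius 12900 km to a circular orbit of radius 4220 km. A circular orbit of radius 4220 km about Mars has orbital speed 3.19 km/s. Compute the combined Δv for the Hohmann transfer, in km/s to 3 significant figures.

Δv = 1.27 km/s

From the circular-orbit relation v² = μ/r at r = 4220 km: μ = v²r = (3.19)² × 4220 = 42943.1 km³/s².
Transfer-ellipse semi-major axis a_t = (r₁ + r₂)/2 = (12900 + 4220)/2 = 8560 km.
Circular speed at r₁: v₁ = √(μ/r₁) = √(42943.1/12900) = 1.82453 km/s.
On the transfer ellipse at r₁, vis-viva equation gives v_a = √[μ(2/r₁ − 1/a_t)] = 1.28107 km/s.
First burn Δv₁ = |v_a − v₁| = 0.5435 km/s.
Circular speed at r₂: v₂ = √(μ/r₂) = 3.1900 km/s.
Transfer-orbit speed at r₂: v_p = √[μ(2/r₂ − 1/a_t)] = 3.9161 km/s.
Second burn Δv₂ = |v₂ − v_p| = 0.7261 km/s.
Δv = Δv₁ + Δv₂ = 0.5435 + 0.7261 = 1.270 km/s.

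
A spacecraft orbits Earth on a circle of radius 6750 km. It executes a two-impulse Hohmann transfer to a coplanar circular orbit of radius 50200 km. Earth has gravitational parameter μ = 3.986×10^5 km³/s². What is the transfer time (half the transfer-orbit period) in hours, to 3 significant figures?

The Hohmann ellipse has a_t = (r₁ + r₂)/2 = 28475 km.
Half the transfer-orbit period gives t = π√(a_t³/μ) = 23910 s.
Converting: 23910 s ÷ 3600 s/hour = 6.64 hours.

t = 6.64 hours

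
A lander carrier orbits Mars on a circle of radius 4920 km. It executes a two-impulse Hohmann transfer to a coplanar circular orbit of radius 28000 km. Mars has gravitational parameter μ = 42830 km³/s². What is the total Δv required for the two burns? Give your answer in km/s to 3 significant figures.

Δv = 1.46 km/s

Transfer-ellipse semi-major axis a_t = (r₁ + r₂)/2 = (4920 + 28000)/2 = 16460 km.
Circular speed at r₁: v₁ = √(μ/r₁) = √(42830/4920) = 2.9505 km/s.
Transfer-orbit speed at r₁ (vis-viva equation): v_p = √[μ(2/r₁ − 1/a_t)] = 3.8482 km/s.
First burn Δv₁ = |v_p − v₁| = 0.8977 km/s.
Circular speed at r₂: v₂ = √(μ/r₂) = 1.2368 km/s.
Transfer-orbit speed at r₂: v_a = √[μ(2/r₂ − 1/a_t)] = 0.67618 km/s.
Second burn Δv₂ = |v₂ − v_a| = 0.5606 km/s.
Total Δv = Δv₁ + Δv₂ = 1.458 km/s.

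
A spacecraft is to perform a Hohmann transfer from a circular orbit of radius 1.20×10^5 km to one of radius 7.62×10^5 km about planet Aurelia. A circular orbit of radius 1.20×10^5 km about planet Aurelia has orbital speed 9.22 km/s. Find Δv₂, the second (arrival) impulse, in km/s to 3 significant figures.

Δv₂ = 1.75 km/s

From the circular-orbit relation v² = μ/r at r = 1.20×10^5 km: μ = v²r = (9.22)² × 1.20×10^5 = 1.02010×10^7 km³/s².
The Hohmann ellipse has a_t = (r₁ + r₂)/2 = 4.410×10^5 km.
Circular speed at r = 7.620×10^5 km: v_c = √(μ/r) = 3.659 km/s.
Vis-viva on the transfer ellipse at r = 7.620×10^5 km gives v_t = √[μ(2/r − 1/a_t)] = 1.909 km/s.
Δv₂ = |v_t − v_c| = |1.909 − 3.659| = 1.750 km/s.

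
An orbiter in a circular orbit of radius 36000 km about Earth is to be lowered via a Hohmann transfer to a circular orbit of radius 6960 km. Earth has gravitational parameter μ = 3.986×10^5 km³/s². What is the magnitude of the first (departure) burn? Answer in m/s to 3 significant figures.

The Hohmann ellipse has a_t = (r₁ + r₂)/2 = 21480 km.
Circular speed at r = 36000 km: v_c = √(μ/r) = 3.327 km/s.
Transfer-orbit speed at the same r (vis-viva, a = a_t): v_t = √[μ(2/r − 1/a_t)] = 1.894 km/s.
Δv₁ = |v_t − v_c| = |1.894 − 3.327| = 1.433 km/s.

Δv₁ = 1430 m/s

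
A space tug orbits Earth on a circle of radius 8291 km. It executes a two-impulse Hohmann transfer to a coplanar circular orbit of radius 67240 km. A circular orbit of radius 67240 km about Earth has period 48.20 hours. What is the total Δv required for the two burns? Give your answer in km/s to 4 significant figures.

From Kepler's third law T² = 4π²r³/μ at r = 67240 km, T = 48.20 hours = 48.20 × 3600 s = 1.7352×10^5 s: μ = 4π²r³/T² = 3.98606×10^5 km³/s².
The Hohmann ellipse has a_t = (r₁ + r₂)/2 = 37765.5 km.
At r₁ the circular-orbit speed is v₁ = √(μ/r₁) = 6.934 km/s.
Transfer-orbit speed at r₁ (v² = μ(2/r − 1/a)): v_p = √[μ(2/r₁ − 1/a_t)] = 9.252 km/s.
First burn Δv₁ = |v_p − v₁| = 2.318 km/s.
At r₂, v₂ = √(μ/r₂) = 2.435 km/s.
Transfer-orbit speed at r₂: v_a = √[μ(2/r₂ − 1/a_t)] = 1.141 km/s.
Second burn Δv₂ = |v₂ − v_a| = 1.294 km/s.
Δv = Δv₁ + Δv₂ = 2.318 + 1.294 = 3.612 km/s.

Δv = 3.612 km/s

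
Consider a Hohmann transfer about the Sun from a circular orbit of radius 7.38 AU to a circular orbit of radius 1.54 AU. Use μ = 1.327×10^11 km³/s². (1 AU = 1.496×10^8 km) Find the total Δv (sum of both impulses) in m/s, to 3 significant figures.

Δv = 11400 m/s

In km: r₁ = 7.38 × 1.496×10^8 = 1.104048×10^9 km; r₂ = 1.54 × 1.496×10^8 = 2.30384×10^8 km.
Transfer-ellipse semi-major axis a_t = (r₁ + r₂)/2 = (1.104048×10^9 + 2.30384×10^8)/2 = 6.67216×10^8 km.
At r₁ the circular-orbit speed is v₁ = √(μ/r₁) = 10.963 km/s.
Transfer-orbit speed at r₁ (vis-viva equation): v_a = √[μ(2/r₁ − 1/a_t)] = 6.4422 km/s.
First burn Δv₁ = |v_a − v₁| = 4.521 km/s.
At r₂, v₂ = √(μ/r₂) = 24.000 km/s.
Transfer-orbit speed at r₂: v_p = √[μ(2/r₂ − 1/a_t)] = 30.872 km/s.
Second burn Δv₂ = |v₂ − v_p| = 6.872 km/s.
Δv = Δv₁ + Δv₂ = 4.521 + 6.872 = 11.39 km/s.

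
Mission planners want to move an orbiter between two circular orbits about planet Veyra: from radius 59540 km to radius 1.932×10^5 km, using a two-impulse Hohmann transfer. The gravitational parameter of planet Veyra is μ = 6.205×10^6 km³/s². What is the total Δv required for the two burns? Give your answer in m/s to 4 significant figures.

Δv = 4191 m/s

Transfer-ellipse semi-major axis a_t = (r₁ + r₂)/2 = (59540 + 1.932×10^5)/2 = 1.2637×10^5 km.
Circular speed at r₁: v₁ = √(μ/r₁) = √(6.205×10^6/59540) = 10.209 km/s.
On the transfer ellipse at r₁, vis-viva equation gives v_p = √[μ(2/r₁ − 1/a_t)] = 12.623 km/s.
First burn Δv₁ = |v_p − v₁| = 2.414 km/s.
At r₂, v₂ = √(μ/r₂) = 5.667 km/s.
Transfer-orbit speed at r₂: v_a = √[μ(2/r₂ − 1/a_t)] = 3.890 km/s.
Second burn Δv₂ = |v₂ − v_a| = 1.777 km/s.
Δv = Δv₁ + Δv₂ = 2.414 + 1.777 = 4.191 km/s.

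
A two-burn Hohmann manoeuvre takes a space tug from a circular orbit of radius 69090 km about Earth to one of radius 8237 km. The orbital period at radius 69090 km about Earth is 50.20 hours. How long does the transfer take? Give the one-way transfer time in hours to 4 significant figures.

t = 10.51 hours

From Kepler's third law T² = 4π²r³/μ at r = 69090 km, T = 50.20 hours = 50.20 × 3600 s = 1.8072×10^5 s: μ = 4π²r³/T² = 3.98651×10^5 km³/s².
Semi-major axis of the transfer orbit: a_t = (69090 + 8237)/2 = 38663.5 km.
By Kepler's third law the transfer-orbit period is T = 2π√(a_t³/μ), so t = T/2 = 37830 s.
Converting: 37830 s ÷ 3600 s/hour = 10.51 hours.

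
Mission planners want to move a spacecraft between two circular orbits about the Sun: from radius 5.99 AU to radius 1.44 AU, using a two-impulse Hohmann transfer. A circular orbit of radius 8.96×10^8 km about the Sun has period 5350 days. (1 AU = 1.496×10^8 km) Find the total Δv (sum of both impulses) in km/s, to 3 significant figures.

From Kepler's third law T² = 4π²r³/μ at r = 8.96×10^8 km, T = 5350 days = 5350 × 86400 s = 4.6224×10^8 s: μ = 4π²r³/T² = 1.32907×10^11 km³/s².
In km: r₁ = 5.99 × 1.496×10^8 = 8.96104×10^8 km; r₂ = 1.44 × 1.496×10^8 = 2.15424×10^8 km.
Transfer-ellipse semi-major axis a_t = (r₁ + r₂)/2 = (8.96104×10^8 + 2.15424×10^8)/2 = 5.55764×10^8 km.
At r₁ the circular-orbit speed is v₁ = √(μ/r₁) = 12.1785 km/s.
On the transfer ellipse at r₁, vis-viva equation gives v_a = √[μ(2/r₁ − 1/a_t)] = 7.58223 km/s.
First burn Δv₁ = |v_a − v₁| = 4.596 km/s.
At r₂, v₂ = √(μ/r₂) = 24.839 km/s.
Transfer-orbit speed at r₂: v_p = √[μ(2/r₂ − 1/a_t)] = 31.540 km/s.
Second burn Δv₂ = |v₂ − v_p| = 6.701 km/s.
Δv = Δv₁ + Δv₂ = 4.596 + 6.701 = 11.30 km/s.

Δv = 11.3 km/s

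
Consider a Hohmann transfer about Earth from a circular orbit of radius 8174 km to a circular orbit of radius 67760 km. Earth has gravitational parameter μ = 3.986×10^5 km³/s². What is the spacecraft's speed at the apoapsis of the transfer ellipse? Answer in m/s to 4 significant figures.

Semi-major axis of the transfer orbit: a_t = (8174 + 67760)/2 = 37967 km.
At apoapsis, r = 67760 km.
Vis-viva: v = √[μ(2/r − 1/a_t)] = √[3.986×10^5 × (2/67760 − 1/37967)] = 1.125 km/s.

v = 1125 m/s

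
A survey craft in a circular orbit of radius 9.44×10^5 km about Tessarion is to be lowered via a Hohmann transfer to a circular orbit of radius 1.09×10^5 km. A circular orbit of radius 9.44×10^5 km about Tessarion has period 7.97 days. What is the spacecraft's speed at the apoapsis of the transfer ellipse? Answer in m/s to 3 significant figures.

From Kepler's third law T² = 4π²r³/μ at r = 9.44×10^5 km, T = 7.97 days = 7.97 × 86400 s = 6.88608×10^5 s: μ = 4π²r³/T² = 7.00377×10^7 km³/s².
Transfer-ellipse semi-major axis a_t = (r₁ + r₂)/2 = (9.440×10^5 + 1.090×10^5)/2 = 5.265×10^5 km.
At apoapsis, r = 9.440×10^5 km.
Applying v² = μ(2/r − 1/a_t): v = 3.919 km/s.

v = 3920 m/s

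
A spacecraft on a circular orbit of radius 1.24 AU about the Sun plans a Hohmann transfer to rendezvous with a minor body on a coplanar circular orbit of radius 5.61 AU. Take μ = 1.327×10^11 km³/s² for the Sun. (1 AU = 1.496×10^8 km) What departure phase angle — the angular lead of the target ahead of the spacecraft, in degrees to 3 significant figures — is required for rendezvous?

φ = 94.1°

In km: r₁ = 1.24 × 1.496×10^8 = 1.85504×10^8 km; r₂ = 5.61 × 1.496×10^8 = 8.39256×10^8 km.
The Hohmann ellipse has a_t = (r₁ + r₂)/2 = 5.1238×10^8 km.
Transfer time t = π√(a_t³/μ) = 1.00024×10^8 s.
The target's mean motion on its circular orbit is ω₂ = √(μ/r₂³) = 1.49828×10^-8 rad/s.
Angle swept by the target during transfer: ω₂·t = 1.49864 rad = 85.87°.
Arrival is 180° from departure on the ellipse, so φ = 180° − 85.87° = 94.1°.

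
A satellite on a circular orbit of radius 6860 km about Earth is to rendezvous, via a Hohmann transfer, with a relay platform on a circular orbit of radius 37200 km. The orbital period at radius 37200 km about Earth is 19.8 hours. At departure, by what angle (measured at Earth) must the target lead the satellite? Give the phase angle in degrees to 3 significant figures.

From Kepler's third law T² = 4π²r³/μ at r = 37200 km, T = 19.8 hours = 19.8 × 3600 s = 71280 s: μ = 4π²r³/T² = 3.99994×10^5 km³/s².
The Hohmann ellipse has a_t = (r₁ + r₂)/2 = 22030 km.
Transfer time t = π√(a_t³/μ) = 16242 s.
The target's mean motion on its circular orbit is ω₂ = √(μ/r₂³) = 8.8148×10^-5 rad/s.
Angle swept by the target during transfer: ω₂·t = 1.4317 rad = 82.03°.
The satellite traverses 180° on the transfer ellipse, so the target must lead by 180° − 82.03° = 98.0°.

φ = 98.0°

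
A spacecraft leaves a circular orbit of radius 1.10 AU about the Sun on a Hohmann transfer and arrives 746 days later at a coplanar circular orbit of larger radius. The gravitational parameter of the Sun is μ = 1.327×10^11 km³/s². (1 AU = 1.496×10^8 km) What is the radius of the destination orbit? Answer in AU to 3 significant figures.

In km: r₁ = 1.10 × 1.496×10^8 = 1.6456×10^8 km.
Transfer time t = 746 days = 6.44544×10^7 s, and t = π√(a_t³/μ).
So a_t = (μ t²/π²)^(1/3) = (1.327×10^11 × (6.44544×10^7)² / π²)^(1/3) = 3.8226×10^8 km.
Since a_t = (r₁ + r₂)/2, r₂ = 2a_t − r₁ = 2×3.8226×10^8 − 1.6456×10^8 = 5.9996×10^8 km.
In AU: r₂ = 5.9996×10^8 / 1.496×10^8 = 4.01 AU.

r₂ = 4.01 AU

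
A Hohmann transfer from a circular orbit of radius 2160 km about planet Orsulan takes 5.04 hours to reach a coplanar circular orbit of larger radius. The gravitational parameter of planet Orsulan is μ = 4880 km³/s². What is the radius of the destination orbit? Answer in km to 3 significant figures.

Transfer time t = 5.04 hours = 18144 s, and t = π√(a_t³/μ).
So a_t = (μ t²/π²)^(1/3) = (4880 × (18144)² / π²)^(1/3) = 5460.0 km.
Since a_t = (r₁ + r₂)/2, r₂ = 2a_t − r₁ = 2×5460.0 − 2160 = 8760 km.

r₂ = 8760 km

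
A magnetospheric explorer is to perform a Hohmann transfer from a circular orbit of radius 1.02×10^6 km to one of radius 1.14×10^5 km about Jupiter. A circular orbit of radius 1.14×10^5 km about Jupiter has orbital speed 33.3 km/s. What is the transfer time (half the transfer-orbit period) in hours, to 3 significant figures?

From the circular-orbit relation v² = μ/r at r = 1.14×10^5 km: μ = v²r = (33.3)² × 1.14×10^5 = 1.26413×10^8 km³/s².
Transfer-ellipse semi-major axis a_t = (r₁ + r₂)/2 = (1.020×10^6 + 1.140×10^5)/2 = 5.670×10^5 km.
Transfer time t = π√(a_t³/μ) = π√((5.670×10^5)³ / 1.26413×10^8) = 1.193×10^5 s.
Converting: 1.193×10^5 s ÷ 3600 s/hour = 33.1 hours.

t = 33.1 hours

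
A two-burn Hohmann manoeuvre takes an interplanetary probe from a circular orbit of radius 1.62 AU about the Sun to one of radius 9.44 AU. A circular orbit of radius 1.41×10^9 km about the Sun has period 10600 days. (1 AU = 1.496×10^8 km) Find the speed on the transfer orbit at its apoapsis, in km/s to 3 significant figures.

v = 5.23 km/s

From Kepler's third law T² = 4π²r³/μ at r = 1.41×10^9 km, T = 10600 days = 10600 × 86400 s = 9.1584×10^8 s: μ = 4π²r³/T² = 1.31940×10^11 km³/s².
In km: r₁ = 1.62 × 1.496×10^8 = 2.42352×10^8 km; r₂ = 9.44 × 1.496×10^8 = 1.412224×10^9 km.
The Hohmann ellipse has a_t = (r₁ + r₂)/2 = 8.27288×10^8 km.
At apoapsis, r = 1.412224×10^9 km.
Applying v² = μ(2/r − 1/a_t): v = 5.232 km/s.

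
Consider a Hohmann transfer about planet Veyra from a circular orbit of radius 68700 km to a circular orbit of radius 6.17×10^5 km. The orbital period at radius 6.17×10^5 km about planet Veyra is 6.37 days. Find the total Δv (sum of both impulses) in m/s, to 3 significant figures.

Δv = 11100 m/s

From Kepler's third law T² = 4π²r³/μ at r = 6.17×10^5 km, T = 6.37 days = 6.37 × 86400 s = 5.50368×10^5 s: μ = 4π²r³/T² = 3.06132×10^7 km³/s².
Transfer-ellipse semi-major axis a_t = (r₁ + r₂)/2 = (68700 + 6.170×10^5)/2 = 3.4285×10^5 km.
At r₁ the circular-orbit speed is v₁ = √(μ/r₁) = 21.109 km/s.
Transfer-orbit speed at r₁ (v² = μ(2/r − 1/a)): v_p = √[μ(2/r₁ − 1/a_t)] = 28.318 km/s.
First burn Δv₁ = |v_p − v₁| = 7.209 km/s.
Circular speed at r₂: v₂ = √(μ/r₂) = 7.044 km/s.
Transfer-orbit speed at r₂: v_a = √[μ(2/r₂ − 1/a_t)] = 3.153 km/s.
Second burn Δv₂ = |v₂ − v_a| = 3.891 km/s.
Total Δv = Δv₁ + Δv₂ = 11.10 km/s.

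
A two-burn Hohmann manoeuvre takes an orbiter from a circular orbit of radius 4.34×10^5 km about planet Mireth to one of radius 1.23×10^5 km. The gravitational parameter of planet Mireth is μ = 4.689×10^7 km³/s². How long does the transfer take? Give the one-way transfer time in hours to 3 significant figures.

The Hohmann ellipse has a_t = (r₁ + r₂)/2 = 2.785×10^5 km.
Half the transfer-orbit period gives t = π√(a_t³/μ) = 67430 s.
Converting: 67430 s ÷ 3600 s/hour = 18.7 hours.

t = 18.7 hours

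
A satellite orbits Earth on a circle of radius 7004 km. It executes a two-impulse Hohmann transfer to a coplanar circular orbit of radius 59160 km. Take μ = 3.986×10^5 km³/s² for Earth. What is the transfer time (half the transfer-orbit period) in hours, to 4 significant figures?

Transfer-ellipse semi-major axis a_t = (r₁ + r₂)/2 = (7004 + 59160)/2 = 33082 km.
Transfer time t = π√(a_t³/μ) = π√((33082)³ / 3.986×10^5) = 29940 s.
Converting: 29940 s ÷ 3600 s/hour = 8.317 hours.

t = 8.317 hours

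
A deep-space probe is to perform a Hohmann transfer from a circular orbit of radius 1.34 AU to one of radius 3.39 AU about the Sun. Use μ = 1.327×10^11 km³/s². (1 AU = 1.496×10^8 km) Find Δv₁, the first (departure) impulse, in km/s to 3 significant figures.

In km: r₁ = 1.34 × 1.496×10^8 = 2.00464×10^8 km; r₂ = 3.39 × 1.496×10^8 = 5.07144×10^8 km.
Transfer-ellipse semi-major axis a_t = (r₁ + r₂)/2 = (2.00464×10^8 + 5.07144×10^8)/2 = 3.53804×10^8 km.
On the circular orbit at r = 2.00464×10^8 km, v_c = √(μ/r) = 25.729 km/s.
Vis-viva on the transfer ellipse at r = 2.00464×10^8 km gives v_t = √[μ(2/r − 1/a_t)] = 30.804 km/s.
Δv₁ = |v_t − v_c| = |30.804 − 25.729| = 5.075 km/s.

Δv₁ = 5.07 km/s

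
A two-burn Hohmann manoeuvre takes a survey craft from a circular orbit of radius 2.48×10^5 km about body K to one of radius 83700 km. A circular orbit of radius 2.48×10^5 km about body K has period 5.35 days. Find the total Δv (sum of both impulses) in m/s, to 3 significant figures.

Δv = 2270 m/s

From Kepler's third law T² = 4π²r³/μ at r = 2.48×10^5 km, T = 5.35 days = 5.35 × 86400 s = 4.6224×10^5 s: μ = 4π²r³/T² = 2.81825×10^6 km³/s².
Transfer-ellipse semi-major axis a_t = (r₁ + r₂)/2 = (2.480×10^5 + 83700)/2 = 1.6585×10^5 km.
At r₁ the circular-orbit speed is v₁ = √(μ/r₁) = 3.3710 km/s.
Transfer-orbit speed at r₁ (vis-viva): v_a = √[μ(2/r₁ − 1/a_t)] = 2.3948 km/s.
First burn Δv₁ = |v_a − v₁| = 0.9762 km/s.
Circular speed at r₂: v₂ = √(μ/r₂) = 5.803 km/s.
Transfer-orbit speed at r₂: v_p = √[μ(2/r₂ − 1/a_t)] = 7.096 km/s.
Second burn Δv₂ = |v₂ − v_p| = 1.293 km/s.
Total Δv = Δv₁ + Δv₂ = 2.269 km/s.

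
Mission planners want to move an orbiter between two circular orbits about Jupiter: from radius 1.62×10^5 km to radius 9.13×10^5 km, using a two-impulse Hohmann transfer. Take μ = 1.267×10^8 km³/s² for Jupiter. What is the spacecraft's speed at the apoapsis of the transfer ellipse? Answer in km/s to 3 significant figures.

v = 6.47 km/s

The Hohmann ellipse has a_t = (r₁ + r₂)/2 = 5.375×10^5 km.
At apoapsis, r = 9.130×10^5 km.
Vis-viva: v = √[μ(2/r − 1/a_t)] = √[1.267×10^8 × (2/9.130×10^5 − 1/5.375×10^5)] = 6.467 km/s.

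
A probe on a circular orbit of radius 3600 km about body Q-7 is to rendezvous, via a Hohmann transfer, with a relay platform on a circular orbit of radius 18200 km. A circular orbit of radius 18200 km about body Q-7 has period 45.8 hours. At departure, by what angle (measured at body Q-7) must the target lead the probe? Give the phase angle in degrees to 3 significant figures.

φ = 96.6°

From Kepler's third law T² = 4π²r³/μ at r = 18200 km, T = 45.8 hours = 45.8 × 3600 s = 1.6488×10^5 s: μ = 4π²r³/T² = 8754.63 km³/s².
Semi-major axis of the transfer orbit: a_t = (3600 + 18200)/2 = 10900 km.
The half-period of the transfer ellipse is t = π√(a_t³/μ) = 38209 s.
Target angular speed ω₂ = √(μ/r₂³) = 3.8108×10^-5 rad/s.
Angle swept by the target during transfer: ω₂·t = 1.4561 rad = 83.43°.
Arrival is 180° from departure on the ellipse, so φ = 180° − 83.43° = 96.6°.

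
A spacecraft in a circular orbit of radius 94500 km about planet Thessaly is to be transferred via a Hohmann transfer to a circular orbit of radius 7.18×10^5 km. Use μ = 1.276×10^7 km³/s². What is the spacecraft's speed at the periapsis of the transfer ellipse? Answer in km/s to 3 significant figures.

v = 15.4 km/s

Semi-major axis of the transfer orbit: a_t = (94500 + 7.180×10^5)/2 = 4.0625×10^5 km.
At periapsis, r = 94500 km.
Applying v² = μ(2/r − 1/a_t): v = 15.45 km/s.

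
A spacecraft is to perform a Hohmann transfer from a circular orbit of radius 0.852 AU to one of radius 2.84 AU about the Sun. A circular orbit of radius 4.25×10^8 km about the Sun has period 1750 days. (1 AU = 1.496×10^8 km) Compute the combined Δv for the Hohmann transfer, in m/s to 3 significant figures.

Δv = 13400 m/s

From Kepler's third law T² = 4π²r³/μ at r = 4.25×10^8 km, T = 1750 days = 1750 × 86400 s = 1.512×10^8 s: μ = 4π²r³/T² = 1.32563×10^11 km³/s².
In km: r₁ = 0.852 × 1.496×10^8 = 1.274592×10^8 km; r₂ = 2.84 × 1.496×10^8 = 4.24864×10^8 km.
Semi-major axis of the transfer orbit: a_t = (1.274592×10^8 + 4.24864×10^8)/2 = 2.761616×10^8 km.
At r₁ the circular-orbit speed is v₁ = √(μ/r₁) = 32.2497 km/s.
On the transfer ellipse at r₁, vis-viva gives v_p = √[μ(2/r₁ − 1/a_t)] = 40.0008 km/s.
First burn Δv₁ = |v_p − v₁| = 7.7511 km/s.
Circular speed at r₂: v₂ = √(μ/r₂) = 17.6639 km/s.
Transfer-orbit speed at r₂: v_a = √[μ(2/r₂ − 1/a_t)] = 12.0003 km/s.
Second burn Δv₂ = |v₂ − v_a| = 5.6636 km/s.
Δv = Δv₁ + Δv₂ = 7.7511 + 5.6636 = 13.41 km/s.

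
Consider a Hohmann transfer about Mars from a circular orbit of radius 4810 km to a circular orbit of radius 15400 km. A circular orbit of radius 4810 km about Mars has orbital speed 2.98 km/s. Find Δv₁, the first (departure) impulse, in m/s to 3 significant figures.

From the circular-orbit relation v² = μ/r at r = 4810 km: μ = v²r = (2.98)² × 4810 = 42714.7 km³/s².
Semi-major axis of the transfer orbit: a_t = (4810 + 15400)/2 = 10105 km.
Circular speed at r = 4810 km: v_c = √(μ/r) = 2.9800 km/s.
Vis-viva on the transfer ellipse at r = 4810 km gives v_t = √[μ(2/r − 1/a_t)] = 3.6788 km/s.
Δv₁ = |v_t − v_c| = |3.6788 − 2.9800| = 0.6988 km/s.

Δv₁ = 699 m/s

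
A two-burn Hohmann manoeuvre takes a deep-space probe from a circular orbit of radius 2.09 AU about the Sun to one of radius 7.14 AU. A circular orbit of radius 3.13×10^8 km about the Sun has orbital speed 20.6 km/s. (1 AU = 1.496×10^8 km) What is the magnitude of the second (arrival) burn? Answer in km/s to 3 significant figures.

Δv₂ = 3.65 km/s

From the circular-orbit relation v² = μ/r at r = 3.13×10^8 km: μ = v²r = (20.6)² × 3.13×10^8 = 1.32825×10^11 km³/s².
In km: r₁ = 2.09 × 1.496×10^8 = 3.12664×10^8 km; r₂ = 7.14 × 1.496×10^8 = 1.068144×10^9 km.
The Hohmann ellipse has a_t = (r₁ + r₂)/2 = 6.90404×10^8 km.
On the circular orbit at r = 1.068144×10^9 km, v_c = √(μ/r) = 11.151 km/s.
Vis-viva on the transfer ellipse at r = 1.068144×10^9 km gives v_t = √[μ(2/r − 1/a_t)] = 7.5043 km/s.
Δv₂ = |v_t − v_c| = |7.5043 − 11.151| = 3.647 km/s.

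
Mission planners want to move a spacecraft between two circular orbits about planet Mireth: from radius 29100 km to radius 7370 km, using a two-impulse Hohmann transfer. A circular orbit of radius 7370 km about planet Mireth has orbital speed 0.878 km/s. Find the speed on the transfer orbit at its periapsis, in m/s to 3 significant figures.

From the circular-orbit relation v² = μ/r at r = 7370 km: μ = v²r = (0.878)² × 7370 = 5681.42 km³/s².
Semi-major axis of the transfer orbit: a_t = (29100 + 7370)/2 = 18235 km.
The periapsis of the transfer ellipse is at r = 7370 km.
Applying v² = μ(2/r − 1/a_t): v = 1.109 km/s.

v = 1110 m/s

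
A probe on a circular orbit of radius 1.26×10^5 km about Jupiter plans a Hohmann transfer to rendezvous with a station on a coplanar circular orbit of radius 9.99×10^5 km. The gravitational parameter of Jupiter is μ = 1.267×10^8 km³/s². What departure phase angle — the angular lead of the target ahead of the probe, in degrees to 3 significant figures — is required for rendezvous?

φ = 104°

Semi-major axis of the transfer orbit: a_t = (1.260×10^5 + 9.990×10^5)/2 = 5.625×10^5 km.
Transfer time t = π√(a_t³/μ) = 1.177458×10^5 s.
Target angular speed ω₂ = √(μ/r₂³) = 1.127301×10^-5 rad/s.
Angle swept by the target during transfer: ω₂·t = 1.3273 rad = 76.05°.
The probe traverses 180° on the transfer ellipse, so the target must lead by 180° − 76.05° = 104°.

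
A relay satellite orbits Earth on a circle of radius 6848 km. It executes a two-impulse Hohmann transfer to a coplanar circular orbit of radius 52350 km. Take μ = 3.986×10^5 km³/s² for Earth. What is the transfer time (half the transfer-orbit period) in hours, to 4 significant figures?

The Hohmann ellipse has a_t = (r₁ + r₂)/2 = 29599 km.
Transfer time t = π√(a_t³/μ) = π√((29599)³ / 3.986×10^5) = 25340 s.
Converting: 25340 s ÷ 3600 s/hour = 7.039 hours.

t = 7.039 hours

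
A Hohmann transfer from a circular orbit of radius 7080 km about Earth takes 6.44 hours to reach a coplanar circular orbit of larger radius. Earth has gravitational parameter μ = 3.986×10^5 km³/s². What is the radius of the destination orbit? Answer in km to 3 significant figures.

r₂ = 48700 km

Transfer time t = 6.44 hours = 23184 s, and t = π√(a_t³/μ).
So a_t = (μ t²/π²)^(1/3) = (3.986×10^5 × (23184)² / π²)^(1/3) = 27896 km.
Since a_t = (r₁ + r₂)/2, r₂ = 2a_t − r₁ = 2×27896 − 7080 = 48712 km.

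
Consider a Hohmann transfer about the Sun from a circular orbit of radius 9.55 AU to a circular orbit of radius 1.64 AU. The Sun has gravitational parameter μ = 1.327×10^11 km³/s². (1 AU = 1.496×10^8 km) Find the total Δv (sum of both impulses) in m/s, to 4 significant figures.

In km: r₁ = 9.55 × 1.496×10^8 = 1.42868×10^9 km; r₂ = 1.64 × 1.496×10^8 = 2.45344×10^8 km.
The Hohmann ellipse has a_t = (r₁ + r₂)/2 = 8.37012×10^8 km.
Circular speed at r₁: v₁ = √(μ/r₁) = √(1.327×10^11/1.42868×10^9) = 9.638 km/s.
On the transfer ellipse at r₁, v² = μ(2/r − 1/a) gives v_a = √[μ(2/r₁ − 1/a_t)] = 5.218 km/s.
First burn Δv₁ = |v_a − v₁| = 4.420 km/s.
Circular speed at r₂: v₂ = √(μ/r₂) = 23.2567 km/s.
Transfer-orbit speed at r₂: v_p = √[μ(2/r₂ − 1/a_t)] = 30.3843 km/s.
Second burn Δv₂ = |v₂ − v_p| = 7.128 km/s.
Δv = Δv₁ + Δv₂ = 4.420 + 7.128 = 11.55 km/s.

Δv = 11550 m/s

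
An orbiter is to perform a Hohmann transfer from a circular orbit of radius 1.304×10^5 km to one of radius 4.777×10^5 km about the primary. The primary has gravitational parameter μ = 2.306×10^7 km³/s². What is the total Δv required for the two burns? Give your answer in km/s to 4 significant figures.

The Hohmann ellipse has a_t = (r₁ + r₂)/2 = 3.0405×10^5 km.
At r₁ the circular-orbit speed is v₁ = √(μ/r₁) = 13.30 km/s.
Transfer-orbit speed at r₁ (vis-viva equation): v_p = √[μ(2/r₁ − 1/a_t)] = 16.67 km/s.
First burn Δv₁ = |v_p − v₁| = 3.370 km/s.
At r₂, v₂ = √(μ/r₂) = 6.948 km/s.
Transfer-orbit speed at r₂: v_a = √[μ(2/r₂ − 1/a_t)] = 4.550 km/s.
Second burn Δv₂ = |v₂ − v_a| = 2.398 km/s.
Total Δv = Δv₁ + Δv₂ = 5.768 km/s.

Δv = 5.768 km/s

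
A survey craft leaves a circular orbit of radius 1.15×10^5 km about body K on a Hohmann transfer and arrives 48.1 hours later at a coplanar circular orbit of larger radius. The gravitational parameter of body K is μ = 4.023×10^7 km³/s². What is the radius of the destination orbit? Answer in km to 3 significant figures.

r₂ = 8.78×10^5 km

Transfer time t = 48.1 hours = 1.7316×10^5 s, and t = π√(a_t³/μ).
So a_t = (μ t²/π²)^(1/3) = (4.023×10^7 × (1.7316×10^5)² / π²)^(1/3) = 4.9627×10^5 km.
Since a_t = (r₁ + r₂)/2, r₂ = 2a_t − r₁ = 2×4.9627×10^5 − 1.150×10^5 = 8.7754×10^5 km.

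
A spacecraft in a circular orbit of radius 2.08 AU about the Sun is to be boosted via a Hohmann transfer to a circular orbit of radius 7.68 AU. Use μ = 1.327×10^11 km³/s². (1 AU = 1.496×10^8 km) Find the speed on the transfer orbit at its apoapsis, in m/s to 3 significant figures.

In km: r₁ = 2.08 × 1.496×10^8 = 3.11168×10^8 km; r₂ = 7.68 × 1.496×10^8 = 1.148928×10^9 km.
Transfer-ellipse semi-major axis a_t = (r₁ + r₂)/2 = (3.11168×10^8 + 1.148928×10^9)/2 = 7.30048×10^8 km.
At apoapsis, r = 1.148928×10^9 km.
Vis-viva: v = √[μ(2/r − 1/a_t)] = √[1.327×10^11 × (2/1.148928×10^9 − 1/7.30048×10^8)] = 7.016 km/s.

v = 7020 m/s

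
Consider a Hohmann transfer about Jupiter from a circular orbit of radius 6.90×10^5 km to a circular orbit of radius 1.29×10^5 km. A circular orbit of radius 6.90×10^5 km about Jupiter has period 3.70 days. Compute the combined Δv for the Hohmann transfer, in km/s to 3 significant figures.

Δv = 15.3 km/s

From Kepler's third law T² = 4π²r³/μ at r = 6.90×10^5 km, T = 3.70 days = 3.70 × 86400 s = 3.1968×10^5 s: μ = 4π²r³/T² = 1.26904×10^8 km³/s².
The Hohmann ellipse has a_t = (r₁ + r₂)/2 = 4.095×10^5 km.
Circular speed at r₁: v₁ = √(μ/r₁) = √(1.26904×10^8/6.900×10^5) = 13.562 km/s.
On the transfer ellipse at r₁, vis-viva equation gives v_a = √[μ(2/r₁ − 1/a_t)] = 7.6117 km/s.
First burn Δv₁ = |v_a − v₁| = 5.950 km/s.
At r₂, v₂ = √(μ/r₂) = 31.365 km/s.
Transfer-orbit speed at r₂: v_p = √[μ(2/r₂ − 1/a_t)] = 40.714 km/s.
Second burn Δv₂ = |v₂ − v_p| = 9.349 km/s.
Δv = Δv₁ + Δv₂ = 5.950 + 9.349 = 15.30 km/s.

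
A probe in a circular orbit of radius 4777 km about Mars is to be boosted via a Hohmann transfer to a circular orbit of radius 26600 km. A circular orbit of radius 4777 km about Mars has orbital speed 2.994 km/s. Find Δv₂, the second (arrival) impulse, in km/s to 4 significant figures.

From the circular-orbit relation v² = μ/r at r = 4777 km: μ = v²r = (2.994)² × 4777 = 42821.2 km³/s².
Semi-major axis of the transfer orbit: a_t = (4777 + 26600)/2 = 15688.5 km.
Circular speed at r = 26600 km: v_c = √(μ/r) = 1.2688 km/s.
Vis-viva on the transfer ellipse at r = 26600 km gives v_t = √[μ(2/r − 1/a_t)] = 0.70012 km/s.
Δv₂ = |v_t − v_c| = |0.70012 − 1.2688| = 0.5687 km/s.

Δv₂ = 0.5687 km/s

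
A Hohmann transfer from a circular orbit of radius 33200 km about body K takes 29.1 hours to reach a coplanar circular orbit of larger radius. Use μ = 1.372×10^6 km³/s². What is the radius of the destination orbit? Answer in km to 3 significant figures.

r₂ = 1.97×10^5 km

Transfer time t = 29.1 hours = 1.0476×10^5 s, and t = π√(a_t³/μ).
So a_t = (μ t²/π²)^(1/3) = (1.372×10^6 × (1.0476×10^5)² / π²)^(1/3) = 1.1512×10^5 km.
Since a_t = (r₁ + r₂)/2, r₂ = 2a_t − r₁ = 2×1.1512×10^5 − 33200 = 1.9704×10^5 km.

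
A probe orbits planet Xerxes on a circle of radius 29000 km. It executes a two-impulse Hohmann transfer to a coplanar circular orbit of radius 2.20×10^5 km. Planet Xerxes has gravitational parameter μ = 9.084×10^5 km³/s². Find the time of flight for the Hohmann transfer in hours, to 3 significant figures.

Transfer-ellipse semi-major axis a_t = (r₁ + r₂)/2 = (29000 + 2.200×10^5)/2 = 1.245×10^5 km.
Transfer time t = π√(a_t³/μ) = π√((1.245×10^5)³ / 9.084×10^5) = 1.448×10^5 s.
Converting: 1.448×10^5 s ÷ 3600 s/hour = 40.2 hours.

t = 40.2 hours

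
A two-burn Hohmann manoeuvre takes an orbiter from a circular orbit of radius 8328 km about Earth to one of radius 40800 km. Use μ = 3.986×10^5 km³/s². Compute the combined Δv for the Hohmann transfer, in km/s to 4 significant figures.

Δv = 3.304 km/s

The Hohmann ellipse has a_t = (r₁ + r₂)/2 = 24564 km.
At r₁ the circular-orbit speed is v₁ = √(μ/r₁) = 6.918 km/s.
On the transfer ellipse at r₁, vis-viva gives v_p = √[μ(2/r₁ − 1/a_t)] = 8.916 km/s.
First burn Δv₁ = |v_p − v₁| = 1.998 km/s.
Circular speed at r₂: v₂ = √(μ/r₂) = 3.126 km/s.
Transfer-orbit speed at r₂: v_a = √[μ(2/r₂ − 1/a_t)] = 1.820 km/s.
Second burn Δv₂ = |v₂ − v_a| = 1.306 km/s.
Δv = Δv₁ + Δv₂ = 1.998 + 1.306 = 3.304 km/s.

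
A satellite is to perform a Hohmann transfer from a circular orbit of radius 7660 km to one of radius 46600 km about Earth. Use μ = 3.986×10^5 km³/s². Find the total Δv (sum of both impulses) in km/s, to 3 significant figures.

Δv = 3.61 km/s

Transfer-ellipse semi-major axis a_t = (r₁ + r₂)/2 = (7660 + 46600)/2 = 27130 km.
Circular speed at r₁: v₁ = √(μ/r₁) = √(3.986×10^5/7660) = 7.2136 km/s.
On the transfer ellipse at r₁, vis-viva gives v_p = √[μ(2/r₁ − 1/a_t)] = 9.4541 km/s.
First burn Δv₁ = |v_p − v₁| = 2.2405 km/s.
Circular speed at r₂: v₂ = √(μ/r₂) = 2.9247 km/s.
Transfer-orbit speed at r₂: v_a = √[μ(2/r₂ − 1/a_t)] = 1.5541 km/s.
Second burn Δv₂ = |v₂ − v_a| = 1.3706 km/s.
Total Δv = Δv₁ + Δv₂ = 3.611 km/s.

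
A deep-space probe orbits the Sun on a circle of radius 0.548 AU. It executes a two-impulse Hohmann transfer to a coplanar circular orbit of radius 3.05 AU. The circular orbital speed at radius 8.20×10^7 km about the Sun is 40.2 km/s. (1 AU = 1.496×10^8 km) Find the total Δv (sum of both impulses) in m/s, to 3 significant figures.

From the circular-orbit relation v² = μ/r at r = 8.20×10^7 km: μ = v²r = (40.2)² × 8.20×10^7 = 1.32515×10^11 km³/s².
In km: r₁ = 0.548 × 1.496×10^8 = 8.19808×10^7 km; r₂ = 3.05 × 1.496×10^8 = 4.5628×10^8 km.
Transfer-ellipse semi-major axis a_t = (r₁ + r₂)/2 = (8.19808×10^7 + 4.5628×10^8)/2 = 2.691304×10^8 km.
At r₁ the circular-orbit speed is v₁ = √(μ/r₁) = 40.205 km/s.
On the transfer ellipse at r₁, vis-viva gives v_p = √[μ(2/r₁ − 1/a_t)] = 52.349 km/s.
First burn Δv₁ = |v_p − v₁| = 12.14 km/s.
Circular speed at r₂: v₂ = √(μ/r₂) = 17.042 km/s.
Transfer-orbit speed at r₂: v_a = √[μ(2/r₂ − 1/a_t)] = 9.4057 km/s.
Second burn Δv₂ = |v₂ − v_a| = 7.636 km/s.
Total Δv = Δv₁ + Δv₂ = 19.78 km/s.

Δv = 19800 m/s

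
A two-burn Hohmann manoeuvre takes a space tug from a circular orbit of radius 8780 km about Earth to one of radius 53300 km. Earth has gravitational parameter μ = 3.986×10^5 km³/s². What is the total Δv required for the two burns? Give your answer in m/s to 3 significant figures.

Semi-major axis of the transfer orbit: a_t = (8780 + 53300)/2 = 31040 km.
Circular speed at r₁: v₁ = √(μ/r₁) = √(3.986×10^5/8780) = 6.7379 km/s.
On the transfer ellipse at r₁, v² = μ(2/r − 1/a) gives v_p = √[μ(2/r₁ − 1/a_t)] = 8.8293 km/s.
First burn Δv₁ = |v_p − v₁| = 2.0914 km/s.
At r₂, v₂ = √(μ/r₂) = 2.73467 km/s.
Transfer-orbit speed at r₂: v_a = √[μ(2/r₂ − 1/a_t)] = 1.45443 km/s.
Second burn Δv₂ = |v₂ − v_a| = 1.2802 km/s.
Total Δv = Δv₁ + Δv₂ = 3.372 km/s.

Δv = 3370 m/s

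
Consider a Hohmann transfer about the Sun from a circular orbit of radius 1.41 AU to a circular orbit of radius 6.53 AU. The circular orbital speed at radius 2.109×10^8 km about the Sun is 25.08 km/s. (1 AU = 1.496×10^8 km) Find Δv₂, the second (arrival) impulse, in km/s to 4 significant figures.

Δv₂ = 4.708 km/s

From the circular-orbit relation v² = μ/r at r = 2.109×10^8 km: μ = v²r = (25.08)² × 2.109×10^8 = 1.32657×10^11 km³/s².
In km: r₁ = 1.41 × 1.496×10^8 = 2.10936×10^8 km; r₂ = 6.53 × 1.496×10^8 = 9.76888×10^8 km.
The Hohmann ellipse has a_t = (r₁ + r₂)/2 = 5.93912×10^8 km.
Circular speed at r = 9.76888×10^8 km: v_c = √(μ/r) = 11.653 km/s.
Vis-viva on the transfer ellipse at r = 9.76888×10^8 km gives v_t = √[μ(2/r − 1/a_t)] = 6.9448 km/s.
Δv₂ = |v_t − v_c| = |6.9448 − 11.653| = 4.708 km/s.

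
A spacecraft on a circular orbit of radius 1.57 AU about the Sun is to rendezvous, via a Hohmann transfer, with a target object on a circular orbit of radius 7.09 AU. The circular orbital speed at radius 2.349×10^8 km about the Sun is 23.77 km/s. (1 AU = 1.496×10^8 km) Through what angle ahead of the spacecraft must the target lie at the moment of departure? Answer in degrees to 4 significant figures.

φ = 94.09°

From the circular-orbit relation v² = μ/r at r = 2.349×10^8 km: μ = v²r = (23.77)² × 2.349×10^8 = 1.32722×10^11 km³/s².
In km: r₁ = 1.57 × 1.496×10^8 = 2.34872×10^8 km; r₂ = 7.09 × 1.496×10^8 = 1.060664×10^9 km.
Semi-major axis of the transfer orbit: a_t = (2.34872×10^8 + 1.060664×10^9)/2 = 6.47768×10^8 km.
Transfer time t = π√(a_t³/μ) = 1.42170×10^8 s.
The target's mean motion on its circular orbit is ω₂ = √(μ/r₂³) = 1.05464×10^-8 rad/s.
Angle swept by the target during transfer: ω₂·t = 1.4994 rad = 85.91°.
Arrival is 180° from departure on the ellipse, so φ = 180° − 85.91° = 94.09°.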